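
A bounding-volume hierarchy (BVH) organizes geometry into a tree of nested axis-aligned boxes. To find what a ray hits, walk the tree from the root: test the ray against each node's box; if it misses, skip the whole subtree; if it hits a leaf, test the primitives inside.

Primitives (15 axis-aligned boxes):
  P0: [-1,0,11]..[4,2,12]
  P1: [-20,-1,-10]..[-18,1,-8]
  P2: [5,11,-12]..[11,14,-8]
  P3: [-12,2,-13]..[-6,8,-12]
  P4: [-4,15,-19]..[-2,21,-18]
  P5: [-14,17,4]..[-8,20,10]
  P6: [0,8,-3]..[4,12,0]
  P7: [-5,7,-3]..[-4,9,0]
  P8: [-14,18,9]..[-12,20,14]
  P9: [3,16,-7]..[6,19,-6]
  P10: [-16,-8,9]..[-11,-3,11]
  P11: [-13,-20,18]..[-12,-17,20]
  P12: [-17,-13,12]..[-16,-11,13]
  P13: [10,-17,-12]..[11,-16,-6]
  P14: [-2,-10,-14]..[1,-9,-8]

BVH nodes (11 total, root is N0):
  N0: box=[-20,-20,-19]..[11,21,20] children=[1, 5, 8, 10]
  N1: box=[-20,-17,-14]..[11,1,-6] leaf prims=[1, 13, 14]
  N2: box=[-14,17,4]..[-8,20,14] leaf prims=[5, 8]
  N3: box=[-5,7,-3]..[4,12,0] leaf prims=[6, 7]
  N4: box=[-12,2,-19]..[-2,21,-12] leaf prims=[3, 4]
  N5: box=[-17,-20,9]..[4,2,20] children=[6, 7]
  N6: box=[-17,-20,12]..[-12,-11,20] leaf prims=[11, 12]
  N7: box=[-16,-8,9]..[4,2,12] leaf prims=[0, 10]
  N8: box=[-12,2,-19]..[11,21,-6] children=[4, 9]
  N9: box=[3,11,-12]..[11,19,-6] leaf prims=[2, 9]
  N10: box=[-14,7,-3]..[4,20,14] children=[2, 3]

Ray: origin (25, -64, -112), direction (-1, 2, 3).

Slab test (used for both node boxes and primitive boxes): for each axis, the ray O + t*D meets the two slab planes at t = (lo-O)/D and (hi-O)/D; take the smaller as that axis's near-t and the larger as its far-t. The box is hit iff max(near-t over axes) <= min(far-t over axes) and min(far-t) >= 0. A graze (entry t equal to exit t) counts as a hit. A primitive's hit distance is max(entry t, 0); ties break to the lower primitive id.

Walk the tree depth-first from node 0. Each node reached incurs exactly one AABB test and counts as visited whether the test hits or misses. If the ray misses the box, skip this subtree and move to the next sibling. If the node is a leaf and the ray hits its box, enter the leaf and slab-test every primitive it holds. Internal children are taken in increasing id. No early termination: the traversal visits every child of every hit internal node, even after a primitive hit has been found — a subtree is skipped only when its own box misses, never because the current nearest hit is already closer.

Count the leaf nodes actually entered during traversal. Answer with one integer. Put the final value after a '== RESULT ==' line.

Traverse from the root:
N0 x:[14,45] y:[22,85/2] z:[31,44] -> hit [31,85/2], descend [1, 5, 8, 10]
  N1 x:[14,45] y:[47/2,65/2] z:[98/3,106/3] -> miss, prune
  N5 x:[21,42] y:[22,33] z:[121/3,44] -> miss, prune
  N8 x:[14,37] y:[33,85/2] z:[31,106/3] -> hit [33,106/3], descend [4, 9]
    N4 x:[27,37] y:[33,85/2] z:[31,100/3] -> hit [33,100/3] leaf, test {P3@t=33, P4(miss)}
    N9 x:[14,22] y:[75/2,83/2] z:[100/3,106/3] -> miss, prune
  N10 x:[21,39] y:[71/2,42] z:[109/3,42] -> hit [109/3,39], descend [2, 3]
    N2 x:[33,39] y:[81/2,42] z:[116/3,42] -> miss, prune
    N3 x:[21,30] y:[71/2,38] z:[109/3,112/3] -> miss, prune

9 AABB tests over nodes [0, 1, 5, 8, 4, 9, 10, 2, 3]; 1 leaf entered; closest P3.

== RESULT ==
1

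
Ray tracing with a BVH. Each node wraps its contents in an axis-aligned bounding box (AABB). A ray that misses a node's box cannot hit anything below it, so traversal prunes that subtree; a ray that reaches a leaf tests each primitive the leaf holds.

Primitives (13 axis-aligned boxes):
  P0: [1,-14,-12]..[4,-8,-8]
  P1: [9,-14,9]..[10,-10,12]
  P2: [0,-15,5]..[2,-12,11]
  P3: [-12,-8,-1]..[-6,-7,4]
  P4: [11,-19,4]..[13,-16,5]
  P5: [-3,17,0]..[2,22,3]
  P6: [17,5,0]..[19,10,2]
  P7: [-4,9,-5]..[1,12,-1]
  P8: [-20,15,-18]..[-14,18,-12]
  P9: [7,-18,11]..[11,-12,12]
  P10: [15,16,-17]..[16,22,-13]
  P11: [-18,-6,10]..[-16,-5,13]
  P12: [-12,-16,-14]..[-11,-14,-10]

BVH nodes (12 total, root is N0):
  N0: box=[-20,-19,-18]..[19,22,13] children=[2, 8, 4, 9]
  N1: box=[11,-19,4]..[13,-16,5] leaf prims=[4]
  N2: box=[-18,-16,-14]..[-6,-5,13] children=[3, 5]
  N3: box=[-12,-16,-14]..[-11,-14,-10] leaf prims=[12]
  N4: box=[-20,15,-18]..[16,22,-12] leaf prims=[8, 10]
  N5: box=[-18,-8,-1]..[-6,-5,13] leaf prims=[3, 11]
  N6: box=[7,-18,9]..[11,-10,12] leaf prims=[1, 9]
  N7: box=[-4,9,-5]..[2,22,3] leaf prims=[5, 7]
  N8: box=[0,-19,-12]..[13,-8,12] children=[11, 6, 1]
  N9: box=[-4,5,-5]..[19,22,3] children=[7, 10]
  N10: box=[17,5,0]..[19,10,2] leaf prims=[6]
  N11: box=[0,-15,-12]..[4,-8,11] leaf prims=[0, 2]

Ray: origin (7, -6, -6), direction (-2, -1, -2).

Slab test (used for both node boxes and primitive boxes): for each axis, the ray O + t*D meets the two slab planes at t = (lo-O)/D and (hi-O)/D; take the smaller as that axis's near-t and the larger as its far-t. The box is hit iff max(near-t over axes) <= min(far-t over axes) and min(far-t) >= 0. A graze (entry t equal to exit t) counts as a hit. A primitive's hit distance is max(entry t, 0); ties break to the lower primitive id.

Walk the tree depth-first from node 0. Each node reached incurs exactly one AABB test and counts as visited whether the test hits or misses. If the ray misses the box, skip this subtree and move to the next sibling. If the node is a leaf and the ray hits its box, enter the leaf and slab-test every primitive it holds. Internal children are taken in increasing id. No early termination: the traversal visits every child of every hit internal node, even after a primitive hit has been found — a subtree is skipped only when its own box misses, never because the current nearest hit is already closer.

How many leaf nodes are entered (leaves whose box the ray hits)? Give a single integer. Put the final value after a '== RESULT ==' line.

Traverse from the root:
N0 x:[-6,27/2] y:[-28,13] z:[-19/2,6] -> hit [-6,6], descend [2, 4, 8, 9]
  N2 x:[13/2,25/2] y:[-1,10] z:[-19/2,4] -> miss, prune
  N4 x:[-9/2,27/2] y:[-28,-21] z:[3,6] -> miss, prune
  N8 x:[-3,7/2] y:[2,13] z:[-9,3] -> hit [2,3], descend [1, 6, 11]
    N1 x:[-3,-2] y:[10,13] z:[-11/2,-5] -> miss, prune
    N6 x:[-2,0] y:[4,12] z:[-9,-15/2] -> miss, prune
    N11 x:[3/2,7/2] y:[2,9] z:[-17/2,3] -> hit [2,3] leaf, test {P0@t=2, P2(miss)}
  N9 x:[-6,11/2] y:[-28,-11] z:[-9/2,-1/2] -> miss, prune

Summary -> nodes [0, 2, 4, 8, 1, 6, 11, 9]; box-tests=8; leaf-entries=1; first=P0

== RESULT ==
1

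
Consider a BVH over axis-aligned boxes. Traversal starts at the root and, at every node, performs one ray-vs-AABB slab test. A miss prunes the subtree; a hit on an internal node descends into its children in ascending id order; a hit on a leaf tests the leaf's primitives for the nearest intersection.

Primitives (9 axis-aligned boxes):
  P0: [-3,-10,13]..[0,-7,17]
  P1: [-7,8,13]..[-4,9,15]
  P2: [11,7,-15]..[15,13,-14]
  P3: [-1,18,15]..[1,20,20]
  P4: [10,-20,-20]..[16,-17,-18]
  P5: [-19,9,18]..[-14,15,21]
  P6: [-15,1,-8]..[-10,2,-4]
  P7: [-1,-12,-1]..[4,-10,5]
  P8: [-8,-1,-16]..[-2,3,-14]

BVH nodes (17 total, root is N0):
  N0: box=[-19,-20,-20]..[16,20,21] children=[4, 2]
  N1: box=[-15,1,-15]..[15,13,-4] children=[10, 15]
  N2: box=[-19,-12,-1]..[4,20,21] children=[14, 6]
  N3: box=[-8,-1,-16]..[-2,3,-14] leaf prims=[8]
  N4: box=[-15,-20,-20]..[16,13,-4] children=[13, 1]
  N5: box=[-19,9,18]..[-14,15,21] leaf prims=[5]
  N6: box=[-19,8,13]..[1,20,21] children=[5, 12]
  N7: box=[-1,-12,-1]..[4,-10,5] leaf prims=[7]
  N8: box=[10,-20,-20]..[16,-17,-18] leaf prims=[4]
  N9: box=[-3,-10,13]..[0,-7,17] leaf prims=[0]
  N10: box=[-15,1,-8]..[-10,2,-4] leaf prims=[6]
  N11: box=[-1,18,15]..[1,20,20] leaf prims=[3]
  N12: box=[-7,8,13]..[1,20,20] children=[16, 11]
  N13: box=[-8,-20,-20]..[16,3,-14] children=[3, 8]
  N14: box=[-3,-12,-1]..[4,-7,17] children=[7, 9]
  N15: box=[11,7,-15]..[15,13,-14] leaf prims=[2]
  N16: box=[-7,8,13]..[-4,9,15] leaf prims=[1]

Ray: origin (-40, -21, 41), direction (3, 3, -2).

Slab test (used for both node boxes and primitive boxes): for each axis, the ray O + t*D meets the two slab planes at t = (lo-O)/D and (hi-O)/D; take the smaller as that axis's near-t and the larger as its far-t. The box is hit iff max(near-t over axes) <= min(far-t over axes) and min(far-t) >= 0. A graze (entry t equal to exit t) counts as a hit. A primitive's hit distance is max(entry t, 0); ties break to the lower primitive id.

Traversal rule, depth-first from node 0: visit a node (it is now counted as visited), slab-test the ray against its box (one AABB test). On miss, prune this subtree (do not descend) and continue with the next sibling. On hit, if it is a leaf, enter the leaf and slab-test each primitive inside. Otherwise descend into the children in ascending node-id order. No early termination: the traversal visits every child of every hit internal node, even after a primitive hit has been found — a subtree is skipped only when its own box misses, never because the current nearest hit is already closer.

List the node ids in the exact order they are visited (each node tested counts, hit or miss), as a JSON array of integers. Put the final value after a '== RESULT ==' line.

Traverse from the root:
N0 x:[7,56/3] y:[1/3,41/3] z:[10,61/2] -> hit [10,41/3], descend [2, 4]
  N2 x:[7,44/3] y:[3,41/3] z:[10,21] -> hit [10,41/3], descend [6, 14]
    N6 x:[7,41/3] y:[29/3,41/3] z:[10,14] -> hit [10,41/3], descend [5, 12]
      N5 x:[7,26/3] y:[10,12] z:[10,23/2] -> miss, prune
      N12 x:[11,41/3] y:[29/3,41/3] z:[21/2,14] -> hit [11,41/3], descend [11, 16]
        N11 x:[13,41/3] y:[13,41/3] z:[21/2,13] -> hit [13,13] leaf, test {P3@t=13}
        N16 x:[11,12] y:[29/3,10] z:[13,14] -> miss, prune
    N14 x:[37/3,44/3] y:[3,14/3] z:[12,21] -> miss, prune
  N4 x:[25/3,56/3] y:[1/3,34/3] z:[45/2,61/2] -> miss, prune

order=[0, 2, 6, 5, 12, 11, 16, 14, 4]  |boxes|=9  |leaves|=1  hit=P3

== RESULT ==
[0, 2, 6, 5, 12, 11, 16, 14, 4]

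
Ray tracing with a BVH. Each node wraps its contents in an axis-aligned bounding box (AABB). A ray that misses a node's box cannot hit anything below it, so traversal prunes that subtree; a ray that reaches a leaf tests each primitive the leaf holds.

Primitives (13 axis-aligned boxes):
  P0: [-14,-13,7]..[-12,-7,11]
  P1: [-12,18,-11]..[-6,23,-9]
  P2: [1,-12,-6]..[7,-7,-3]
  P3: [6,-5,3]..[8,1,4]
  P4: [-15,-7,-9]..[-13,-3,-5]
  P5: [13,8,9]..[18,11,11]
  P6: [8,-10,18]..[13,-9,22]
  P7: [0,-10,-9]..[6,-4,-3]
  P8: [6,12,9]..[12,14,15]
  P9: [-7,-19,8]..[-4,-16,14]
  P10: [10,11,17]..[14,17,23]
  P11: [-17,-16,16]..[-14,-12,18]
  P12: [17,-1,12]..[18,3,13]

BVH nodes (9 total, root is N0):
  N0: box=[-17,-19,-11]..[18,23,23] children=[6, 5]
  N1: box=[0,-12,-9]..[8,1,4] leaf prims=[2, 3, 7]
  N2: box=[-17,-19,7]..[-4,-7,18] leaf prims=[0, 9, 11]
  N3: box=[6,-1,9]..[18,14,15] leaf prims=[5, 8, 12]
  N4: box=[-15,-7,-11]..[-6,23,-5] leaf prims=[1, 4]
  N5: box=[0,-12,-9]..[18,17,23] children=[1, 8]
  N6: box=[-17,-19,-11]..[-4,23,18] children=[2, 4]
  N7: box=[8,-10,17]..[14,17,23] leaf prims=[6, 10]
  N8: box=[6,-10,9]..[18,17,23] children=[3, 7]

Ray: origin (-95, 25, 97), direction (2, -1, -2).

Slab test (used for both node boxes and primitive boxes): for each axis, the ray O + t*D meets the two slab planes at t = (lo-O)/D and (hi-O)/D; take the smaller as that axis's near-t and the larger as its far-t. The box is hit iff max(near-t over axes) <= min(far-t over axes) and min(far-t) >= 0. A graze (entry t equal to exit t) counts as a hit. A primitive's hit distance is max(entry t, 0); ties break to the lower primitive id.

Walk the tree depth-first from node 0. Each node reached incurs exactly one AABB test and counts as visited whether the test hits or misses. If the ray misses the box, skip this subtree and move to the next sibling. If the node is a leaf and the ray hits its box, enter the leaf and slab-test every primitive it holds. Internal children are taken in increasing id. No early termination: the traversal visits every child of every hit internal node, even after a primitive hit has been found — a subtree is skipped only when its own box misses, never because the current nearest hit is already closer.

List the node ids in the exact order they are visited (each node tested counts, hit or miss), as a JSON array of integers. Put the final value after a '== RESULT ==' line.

Traverse from the root:
N0 x:[39,113/2] y:[2,44] z:[37,54] -> hit [39,44], descend [5, 6]
  N5 x:[95/2,113/2] y:[8,37] z:[37,53] -> miss, prune
  N6 x:[39,91/2] y:[2,44] z:[79/2,54] -> hit [79/2,44], descend [2, 4]
    N2 x:[39,91/2] y:[32,44] z:[79/2,45] -> hit [79/2,44] leaf, test {P0(miss), P9@t=44, P11@t=79/2}
    N4 x:[40,89/2] y:[2,32] z:[51,54] -> miss, prune

Summary -> nodes [0, 5, 6, 2, 4]; box-tests=5; leaf-entries=1; first=P11

== RESULT ==
[0, 5, 6, 2, 4]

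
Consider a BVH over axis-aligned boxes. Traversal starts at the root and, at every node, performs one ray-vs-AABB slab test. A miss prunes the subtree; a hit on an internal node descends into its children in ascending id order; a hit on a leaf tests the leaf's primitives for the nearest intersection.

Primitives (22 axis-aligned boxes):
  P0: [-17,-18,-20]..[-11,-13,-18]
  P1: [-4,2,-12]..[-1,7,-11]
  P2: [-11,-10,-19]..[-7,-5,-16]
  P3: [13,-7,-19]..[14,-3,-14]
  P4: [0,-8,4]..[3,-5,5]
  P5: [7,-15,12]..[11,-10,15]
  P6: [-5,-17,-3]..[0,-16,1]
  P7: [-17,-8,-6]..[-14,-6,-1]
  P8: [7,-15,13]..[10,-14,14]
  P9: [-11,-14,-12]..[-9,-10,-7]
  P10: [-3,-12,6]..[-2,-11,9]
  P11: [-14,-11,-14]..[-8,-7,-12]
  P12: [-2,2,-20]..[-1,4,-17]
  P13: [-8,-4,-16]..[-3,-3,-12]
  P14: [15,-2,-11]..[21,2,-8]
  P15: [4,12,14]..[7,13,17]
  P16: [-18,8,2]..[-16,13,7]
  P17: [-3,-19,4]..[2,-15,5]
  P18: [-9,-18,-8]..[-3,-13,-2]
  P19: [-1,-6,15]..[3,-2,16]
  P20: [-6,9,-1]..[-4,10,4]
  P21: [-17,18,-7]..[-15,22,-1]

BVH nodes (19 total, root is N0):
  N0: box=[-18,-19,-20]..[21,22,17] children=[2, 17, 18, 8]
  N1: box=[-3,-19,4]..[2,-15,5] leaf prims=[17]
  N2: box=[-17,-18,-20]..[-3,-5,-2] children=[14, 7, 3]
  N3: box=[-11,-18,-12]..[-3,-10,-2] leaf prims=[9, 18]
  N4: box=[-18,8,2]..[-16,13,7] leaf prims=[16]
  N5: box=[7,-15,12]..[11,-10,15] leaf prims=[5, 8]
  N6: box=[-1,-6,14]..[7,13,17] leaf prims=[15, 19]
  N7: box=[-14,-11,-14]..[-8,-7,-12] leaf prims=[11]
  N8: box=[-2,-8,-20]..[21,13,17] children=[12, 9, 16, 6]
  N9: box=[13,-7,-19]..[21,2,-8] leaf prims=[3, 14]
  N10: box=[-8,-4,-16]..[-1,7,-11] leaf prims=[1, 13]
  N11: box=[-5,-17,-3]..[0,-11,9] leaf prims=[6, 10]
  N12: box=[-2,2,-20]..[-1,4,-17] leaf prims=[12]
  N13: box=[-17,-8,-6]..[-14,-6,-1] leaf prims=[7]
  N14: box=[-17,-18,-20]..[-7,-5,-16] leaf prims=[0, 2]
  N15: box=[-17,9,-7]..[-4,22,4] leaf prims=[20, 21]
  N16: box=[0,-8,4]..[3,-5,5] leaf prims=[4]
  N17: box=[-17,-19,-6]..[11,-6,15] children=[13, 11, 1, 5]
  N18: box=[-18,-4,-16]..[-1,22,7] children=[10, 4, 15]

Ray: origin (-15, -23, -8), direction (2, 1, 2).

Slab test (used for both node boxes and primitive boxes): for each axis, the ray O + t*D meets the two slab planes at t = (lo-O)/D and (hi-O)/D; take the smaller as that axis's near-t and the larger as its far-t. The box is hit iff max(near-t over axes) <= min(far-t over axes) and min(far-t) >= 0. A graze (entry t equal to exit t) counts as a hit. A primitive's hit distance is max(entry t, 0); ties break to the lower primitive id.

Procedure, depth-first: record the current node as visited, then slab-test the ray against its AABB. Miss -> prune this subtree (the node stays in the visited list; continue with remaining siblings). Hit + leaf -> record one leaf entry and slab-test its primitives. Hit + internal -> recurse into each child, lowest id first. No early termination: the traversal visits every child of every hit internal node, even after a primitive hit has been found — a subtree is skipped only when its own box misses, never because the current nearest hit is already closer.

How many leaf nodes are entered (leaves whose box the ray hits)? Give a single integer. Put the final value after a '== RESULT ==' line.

Traverse from the root:
N0 x:[-3/2,18] y:[4,45] z:[-6,25/2] -> hit [4,25/2], descend [2, 8, 17, 18]
  N2 x:[-1,6] y:[5,18] z:[-6,3] -> miss, prune
  N8 x:[13/2,18] y:[15,36] z:[-6,25/2] -> miss, prune
  N17 x:[-1,13] y:[4,17] z:[1,23/2] -> hit [4,23/2], descend [1, 5, 11, 13]
    N1 x:[6,17/2] y:[4,8] z:[6,13/2] -> hit [6,13/2] leaf, test {P17@t=6}
    N5 x:[11,13] y:[8,13] z:[10,23/2] -> hit [11,23/2] leaf, test {P5@t=11, P8(miss)}
    N11 x:[5,15/2] y:[6,12] z:[5/2,17/2] -> hit [6,15/2] leaf, test {P6(miss), P10(miss)}
    N13 x:[-1,1/2] y:[15,17] z:[1,7/2] -> miss, prune
  N18 x:[-3/2,7] y:[19,45] z:[-4,15/2] -> miss, prune

Visited [0, 2, 8, 17, 1, 5, 11, 13, 18]. Tests: 9 box, 3 leaf. Nearest: P17.

== RESULT ==
3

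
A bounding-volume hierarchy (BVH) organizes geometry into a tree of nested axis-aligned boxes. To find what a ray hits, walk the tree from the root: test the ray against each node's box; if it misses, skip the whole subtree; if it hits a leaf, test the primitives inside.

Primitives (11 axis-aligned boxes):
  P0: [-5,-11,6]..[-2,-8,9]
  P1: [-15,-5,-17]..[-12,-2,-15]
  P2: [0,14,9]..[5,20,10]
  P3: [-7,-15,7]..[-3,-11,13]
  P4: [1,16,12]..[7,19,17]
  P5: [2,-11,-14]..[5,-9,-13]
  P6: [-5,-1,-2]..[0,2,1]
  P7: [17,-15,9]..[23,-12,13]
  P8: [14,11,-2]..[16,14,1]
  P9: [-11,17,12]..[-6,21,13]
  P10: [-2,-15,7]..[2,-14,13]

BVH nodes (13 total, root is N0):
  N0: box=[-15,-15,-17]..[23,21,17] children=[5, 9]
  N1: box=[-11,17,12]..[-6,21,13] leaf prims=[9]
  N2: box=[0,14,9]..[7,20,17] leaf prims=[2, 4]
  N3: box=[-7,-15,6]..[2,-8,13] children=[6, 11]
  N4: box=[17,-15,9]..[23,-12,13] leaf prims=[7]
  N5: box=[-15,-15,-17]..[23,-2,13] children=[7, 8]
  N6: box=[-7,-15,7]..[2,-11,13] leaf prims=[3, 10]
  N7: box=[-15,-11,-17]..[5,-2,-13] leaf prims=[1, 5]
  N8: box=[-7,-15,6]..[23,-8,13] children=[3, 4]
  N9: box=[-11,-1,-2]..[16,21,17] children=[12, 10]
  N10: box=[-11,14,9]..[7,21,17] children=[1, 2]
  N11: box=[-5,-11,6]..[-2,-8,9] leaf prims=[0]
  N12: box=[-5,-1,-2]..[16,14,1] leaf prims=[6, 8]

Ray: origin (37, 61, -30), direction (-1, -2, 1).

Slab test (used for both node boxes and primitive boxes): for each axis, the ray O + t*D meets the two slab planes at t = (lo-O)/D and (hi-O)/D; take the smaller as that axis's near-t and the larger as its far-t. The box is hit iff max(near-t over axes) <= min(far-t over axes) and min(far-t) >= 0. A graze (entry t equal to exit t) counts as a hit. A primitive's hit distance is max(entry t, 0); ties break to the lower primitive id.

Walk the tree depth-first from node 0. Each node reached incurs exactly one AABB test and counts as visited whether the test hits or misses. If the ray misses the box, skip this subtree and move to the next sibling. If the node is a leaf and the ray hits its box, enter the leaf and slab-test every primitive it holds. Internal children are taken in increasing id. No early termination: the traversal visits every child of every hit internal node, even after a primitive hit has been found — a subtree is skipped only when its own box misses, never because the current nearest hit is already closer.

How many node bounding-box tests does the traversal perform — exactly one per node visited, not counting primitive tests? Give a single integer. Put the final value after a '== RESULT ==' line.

Traverse from the root:
N0 x:[14,52] y:[20,38] z:[13,47] -> hit [20,38], descend [5, 9]
  N5 x:[14,52] y:[63/2,38] z:[13,43] -> hit [63/2,38], descend [7, 8]
    N7 x:[32,52] y:[63/2,36] z:[13,17] -> miss, prune
    N8 x:[14,44] y:[69/2,38] z:[36,43] -> hit [36,38], descend [3, 4]
      N3 x:[35,44] y:[69/2,38] z:[36,43] -> hit [36,38], descend [6, 11]
        N6 x:[35,44] y:[36,38] z:[37,43] -> hit [37,38] leaf, test {P3(miss), P10@t=75/2}
        N11 x:[39,42] y:[69/2,36] z:[36,39] -> miss, prune
      N4 x:[14,20] y:[73/2,38] z:[39,43] -> miss, prune
  N9 x:[21,48] y:[20,31] z:[28,47] -> hit [28,31], descend [10, 12]
    N10 x:[30,48] y:[20,47/2] z:[39,47] -> miss, prune
    N12 x:[21,42] y:[47/2,31] z:[28,31] -> hit [28,31] leaf, test {P6(miss), P8(miss)}

11 AABB tests over nodes [0, 5, 7, 8, 3, 6, 11, 4, 9, 10, 12]; 2 leaves entered; closest P10.

== RESULT ==
11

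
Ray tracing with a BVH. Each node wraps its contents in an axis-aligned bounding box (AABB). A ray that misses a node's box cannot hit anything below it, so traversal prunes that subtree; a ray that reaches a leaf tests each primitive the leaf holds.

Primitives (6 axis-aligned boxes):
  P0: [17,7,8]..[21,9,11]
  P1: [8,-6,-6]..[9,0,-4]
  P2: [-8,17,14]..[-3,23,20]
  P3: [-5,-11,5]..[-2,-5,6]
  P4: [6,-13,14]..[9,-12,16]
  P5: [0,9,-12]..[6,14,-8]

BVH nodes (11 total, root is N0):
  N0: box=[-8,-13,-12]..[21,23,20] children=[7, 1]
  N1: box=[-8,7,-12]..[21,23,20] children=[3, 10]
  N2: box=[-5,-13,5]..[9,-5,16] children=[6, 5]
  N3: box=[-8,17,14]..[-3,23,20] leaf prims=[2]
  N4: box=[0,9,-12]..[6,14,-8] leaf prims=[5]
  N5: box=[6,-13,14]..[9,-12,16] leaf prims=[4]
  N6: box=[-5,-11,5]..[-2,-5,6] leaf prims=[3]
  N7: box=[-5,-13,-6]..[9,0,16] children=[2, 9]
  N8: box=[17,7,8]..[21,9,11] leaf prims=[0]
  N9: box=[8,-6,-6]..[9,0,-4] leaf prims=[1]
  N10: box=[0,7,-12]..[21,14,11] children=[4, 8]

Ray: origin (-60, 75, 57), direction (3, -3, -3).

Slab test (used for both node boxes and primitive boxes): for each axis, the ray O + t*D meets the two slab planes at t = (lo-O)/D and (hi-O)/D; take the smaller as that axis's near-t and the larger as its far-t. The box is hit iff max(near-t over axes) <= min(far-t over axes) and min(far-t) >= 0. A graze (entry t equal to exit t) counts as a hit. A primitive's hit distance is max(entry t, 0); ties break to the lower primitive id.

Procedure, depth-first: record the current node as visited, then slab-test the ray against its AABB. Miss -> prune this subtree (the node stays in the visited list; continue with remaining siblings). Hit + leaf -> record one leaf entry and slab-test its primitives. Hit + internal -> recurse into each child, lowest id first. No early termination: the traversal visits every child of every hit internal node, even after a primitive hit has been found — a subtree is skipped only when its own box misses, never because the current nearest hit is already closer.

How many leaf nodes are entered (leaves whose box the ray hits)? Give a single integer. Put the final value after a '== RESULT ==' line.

Traverse from the root:
N0 x:[52/3,27] y:[52/3,88/3] z:[37/3,23] -> hit [52/3,23], descend [1, 7]
  N1 x:[52/3,27] y:[52/3,68/3] z:[37/3,23] -> hit [52/3,68/3], descend [3, 10]
    N3 x:[52/3,19] y:[52/3,58/3] z:[37/3,43/3] -> miss, prune
    N10 x:[20,27] y:[61/3,68/3] z:[46/3,23] -> hit [61/3,68/3], descend [4, 8]
      N4 x:[20,22] y:[61/3,22] z:[65/3,23] -> hit [65/3,22] leaf, test {P5@t=65/3}
      N8 x:[77/3,27] y:[22,68/3] z:[46/3,49/3] -> miss, prune
  N7 x:[55/3,23] y:[25,88/3] z:[41/3,21] -> miss, prune

Summary -> nodes [0, 1, 3, 10, 4, 8, 7]; box-tests=7; leaf-entries=1; first=P5

== RESULT ==
1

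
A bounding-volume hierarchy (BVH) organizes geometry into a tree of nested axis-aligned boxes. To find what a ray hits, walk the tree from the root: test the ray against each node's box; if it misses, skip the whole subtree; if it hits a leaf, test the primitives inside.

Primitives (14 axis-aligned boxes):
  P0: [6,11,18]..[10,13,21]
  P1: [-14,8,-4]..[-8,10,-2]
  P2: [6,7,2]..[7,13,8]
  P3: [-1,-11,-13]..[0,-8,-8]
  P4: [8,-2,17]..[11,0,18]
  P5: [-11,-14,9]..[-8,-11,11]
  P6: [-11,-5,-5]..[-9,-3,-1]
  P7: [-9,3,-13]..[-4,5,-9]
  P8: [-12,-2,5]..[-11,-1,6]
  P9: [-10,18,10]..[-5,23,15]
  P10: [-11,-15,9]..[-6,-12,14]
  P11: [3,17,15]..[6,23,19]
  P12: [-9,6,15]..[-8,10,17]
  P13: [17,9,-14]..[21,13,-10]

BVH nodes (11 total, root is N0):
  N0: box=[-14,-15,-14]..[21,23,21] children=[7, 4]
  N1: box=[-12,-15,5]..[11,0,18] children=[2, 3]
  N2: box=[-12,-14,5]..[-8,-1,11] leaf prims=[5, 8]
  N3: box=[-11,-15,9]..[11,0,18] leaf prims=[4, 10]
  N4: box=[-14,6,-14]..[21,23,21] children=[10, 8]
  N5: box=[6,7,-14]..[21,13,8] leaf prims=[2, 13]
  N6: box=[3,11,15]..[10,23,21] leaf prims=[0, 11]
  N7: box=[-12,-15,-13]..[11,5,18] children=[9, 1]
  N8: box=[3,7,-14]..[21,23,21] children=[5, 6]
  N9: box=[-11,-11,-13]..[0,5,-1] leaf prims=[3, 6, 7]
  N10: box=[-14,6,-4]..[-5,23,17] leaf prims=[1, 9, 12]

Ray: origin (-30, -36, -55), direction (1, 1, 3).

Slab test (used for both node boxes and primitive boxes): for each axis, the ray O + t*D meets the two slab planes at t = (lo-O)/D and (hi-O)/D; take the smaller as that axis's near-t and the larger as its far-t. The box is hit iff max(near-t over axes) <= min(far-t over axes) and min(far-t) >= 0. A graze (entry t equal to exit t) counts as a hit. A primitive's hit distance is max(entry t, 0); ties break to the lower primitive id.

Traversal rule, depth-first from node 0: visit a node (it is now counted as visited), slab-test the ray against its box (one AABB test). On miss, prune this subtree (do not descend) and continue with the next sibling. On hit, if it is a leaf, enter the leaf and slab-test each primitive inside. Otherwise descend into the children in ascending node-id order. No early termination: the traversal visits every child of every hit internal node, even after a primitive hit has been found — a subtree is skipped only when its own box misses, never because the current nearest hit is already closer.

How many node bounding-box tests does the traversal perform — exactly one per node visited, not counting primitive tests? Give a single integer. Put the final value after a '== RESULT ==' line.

Walk:
N0 x:[16,51] y:[21,59] z:[41/3,76/3] -> hit [21,76/3], descend [4, 7]
  N4 x:[16,51] y:[42,59] z:[41/3,76/3] -> miss, prune
  N7 x:[18,41] y:[21,41] z:[14,73/3] -> hit [21,73/3], descend [1, 9]
    N1 x:[18,41] y:[21,36] z:[20,73/3] -> hit [21,73/3], descend [2, 3]
      N2 x:[18,22] y:[22,35] z:[20,22] -> hit [22,22] leaf, test {P5@t=22, P8(miss)}
      N3 x:[19,41] y:[21,36] z:[64/3,73/3] -> hit [64/3,73/3] leaf, test {P4(miss), P10@t=64/3}
    N9 x:[19,30] y:[25,41] z:[14,18] -> miss, prune

Visited [0, 4, 7, 1, 2, 3, 9]. Tests: 7 box, 2 leaf. Nearest: P10.

== RESULT ==
7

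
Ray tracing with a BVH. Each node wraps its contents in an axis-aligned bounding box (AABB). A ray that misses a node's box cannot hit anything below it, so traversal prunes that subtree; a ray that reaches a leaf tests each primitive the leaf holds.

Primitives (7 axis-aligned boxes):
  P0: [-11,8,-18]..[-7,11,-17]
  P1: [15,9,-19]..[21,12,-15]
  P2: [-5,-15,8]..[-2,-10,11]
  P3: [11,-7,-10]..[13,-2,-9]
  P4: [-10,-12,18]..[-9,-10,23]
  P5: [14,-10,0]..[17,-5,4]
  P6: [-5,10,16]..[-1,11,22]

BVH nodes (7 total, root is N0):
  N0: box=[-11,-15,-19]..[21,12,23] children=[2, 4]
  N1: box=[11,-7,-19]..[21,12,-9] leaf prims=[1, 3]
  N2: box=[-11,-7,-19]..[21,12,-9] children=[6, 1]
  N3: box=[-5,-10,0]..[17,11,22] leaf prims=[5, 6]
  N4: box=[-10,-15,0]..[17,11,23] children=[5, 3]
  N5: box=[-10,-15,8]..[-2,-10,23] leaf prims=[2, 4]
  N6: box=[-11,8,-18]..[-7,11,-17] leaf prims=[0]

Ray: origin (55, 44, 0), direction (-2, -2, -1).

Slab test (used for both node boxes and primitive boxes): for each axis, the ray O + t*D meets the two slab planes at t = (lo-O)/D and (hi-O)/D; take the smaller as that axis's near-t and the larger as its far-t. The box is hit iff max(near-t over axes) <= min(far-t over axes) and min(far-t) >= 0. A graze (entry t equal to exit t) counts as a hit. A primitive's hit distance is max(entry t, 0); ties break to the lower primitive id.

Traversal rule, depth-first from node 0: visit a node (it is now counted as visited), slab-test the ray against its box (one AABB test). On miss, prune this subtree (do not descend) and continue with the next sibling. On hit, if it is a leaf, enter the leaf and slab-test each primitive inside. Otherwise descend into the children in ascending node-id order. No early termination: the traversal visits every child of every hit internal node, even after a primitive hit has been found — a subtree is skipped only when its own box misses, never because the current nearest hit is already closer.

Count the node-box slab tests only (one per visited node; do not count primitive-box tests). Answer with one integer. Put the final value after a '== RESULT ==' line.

Traverse from the root:
N0 x:[17,33] y:[16,59/2] z:[-23,19] -> hit [17,19], descend [2, 4]
  N2 x:[17,33] y:[16,51/2] z:[9,19] -> hit [17,19], descend [1, 6]
    N1 x:[17,22] y:[16,51/2] z:[9,19] -> hit [17,19] leaf, test {P1@t=17, P3(miss)}
    N6 x:[31,33] y:[33/2,18] z:[17,18] -> miss, prune
  N4 x:[19,65/2] y:[33/2,59/2] z:[-23,0] -> miss, prune

Summary -> nodes [0, 2, 1, 6, 4]; box-tests=5; leaf-entries=1; first=P1

== RESULT ==
5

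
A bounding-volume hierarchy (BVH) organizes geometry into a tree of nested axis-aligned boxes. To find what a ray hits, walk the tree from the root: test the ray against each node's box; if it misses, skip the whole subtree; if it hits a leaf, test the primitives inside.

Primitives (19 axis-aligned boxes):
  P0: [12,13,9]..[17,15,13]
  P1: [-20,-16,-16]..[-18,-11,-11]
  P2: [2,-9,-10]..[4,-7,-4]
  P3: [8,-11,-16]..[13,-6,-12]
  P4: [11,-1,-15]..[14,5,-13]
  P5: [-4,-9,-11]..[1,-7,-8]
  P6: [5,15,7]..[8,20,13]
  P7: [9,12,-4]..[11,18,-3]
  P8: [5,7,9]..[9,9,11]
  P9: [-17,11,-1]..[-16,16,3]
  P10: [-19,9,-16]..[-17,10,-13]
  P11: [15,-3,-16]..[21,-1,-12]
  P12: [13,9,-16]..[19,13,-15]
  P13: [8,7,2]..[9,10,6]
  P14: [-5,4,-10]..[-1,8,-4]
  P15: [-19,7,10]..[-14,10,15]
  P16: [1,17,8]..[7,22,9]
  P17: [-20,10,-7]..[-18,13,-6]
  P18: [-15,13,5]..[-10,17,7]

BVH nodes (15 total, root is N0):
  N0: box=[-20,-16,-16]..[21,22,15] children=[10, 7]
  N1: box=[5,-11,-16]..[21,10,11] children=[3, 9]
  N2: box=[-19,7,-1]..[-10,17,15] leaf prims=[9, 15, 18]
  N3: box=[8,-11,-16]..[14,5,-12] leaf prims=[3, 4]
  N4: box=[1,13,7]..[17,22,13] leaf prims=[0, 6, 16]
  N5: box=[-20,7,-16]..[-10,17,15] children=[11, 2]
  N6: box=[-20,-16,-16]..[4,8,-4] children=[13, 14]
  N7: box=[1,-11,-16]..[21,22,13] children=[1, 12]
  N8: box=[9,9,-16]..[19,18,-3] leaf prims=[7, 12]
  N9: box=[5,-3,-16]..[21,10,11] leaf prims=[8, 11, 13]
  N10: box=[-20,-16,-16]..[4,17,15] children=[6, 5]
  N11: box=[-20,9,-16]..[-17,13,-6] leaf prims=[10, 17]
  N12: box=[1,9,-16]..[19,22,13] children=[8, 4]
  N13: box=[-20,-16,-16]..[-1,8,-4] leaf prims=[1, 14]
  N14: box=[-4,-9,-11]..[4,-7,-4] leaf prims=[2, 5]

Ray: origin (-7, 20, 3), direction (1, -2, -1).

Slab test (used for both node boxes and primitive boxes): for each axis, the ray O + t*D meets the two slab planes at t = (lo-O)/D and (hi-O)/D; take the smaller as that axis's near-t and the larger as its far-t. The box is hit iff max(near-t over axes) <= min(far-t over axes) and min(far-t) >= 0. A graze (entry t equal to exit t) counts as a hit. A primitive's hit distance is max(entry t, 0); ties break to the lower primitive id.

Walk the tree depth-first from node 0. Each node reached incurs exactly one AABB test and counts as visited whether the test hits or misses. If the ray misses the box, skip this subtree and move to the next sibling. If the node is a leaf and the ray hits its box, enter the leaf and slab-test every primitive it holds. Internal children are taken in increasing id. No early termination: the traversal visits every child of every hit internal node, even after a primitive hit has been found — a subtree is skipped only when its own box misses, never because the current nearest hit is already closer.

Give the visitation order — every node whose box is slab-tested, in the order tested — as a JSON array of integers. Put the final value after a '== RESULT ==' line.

Trace the traversal:
N0 x:[-13,28] y:[-1,18] z:[-12,19] -> hit [-1,18], descend [7, 10]
  N7 x:[8,28] y:[-1,31/2] z:[-10,19] -> hit [8,31/2], descend [1, 12]
    N1 x:[12,28] y:[5,31/2] z:[-8,19] -> hit [12,31/2], descend [3, 9]
      N3 x:[15,21] y:[15/2,31/2] z:[15,19] -> hit [15,31/2] leaf, test {P3@t=15, P4(miss)}
      N9 x:[12,28] y:[5,23/2] z:[-8,19] -> miss, prune
    N12 x:[8,26] y:[-1,11/2] z:[-10,19] -> miss, prune
  N10 x:[-13,11] y:[3/2,18] z:[-12,19] -> hit [3/2,11], descend [5, 6]
    N5 x:[-13,-3] y:[3/2,13/2] z:[-12,19] -> miss, prune
    N6 x:[-13,11] y:[6,18] z:[7,19] -> hit [7,11], descend [13, 14]
      N13 x:[-13,6] y:[6,18] z:[7,19] -> miss, prune
      N14 x:[3,11] y:[27/2,29/2] z:[7,14] -> miss, prune

11 AABB tests over nodes [0, 7, 1, 3, 9, 12, 10, 5, 6, 13, 14]; 1 leaf entered; closest P3.

== RESULT ==
[0, 7, 1, 3, 9, 12, 10, 5, 6, 13, 14]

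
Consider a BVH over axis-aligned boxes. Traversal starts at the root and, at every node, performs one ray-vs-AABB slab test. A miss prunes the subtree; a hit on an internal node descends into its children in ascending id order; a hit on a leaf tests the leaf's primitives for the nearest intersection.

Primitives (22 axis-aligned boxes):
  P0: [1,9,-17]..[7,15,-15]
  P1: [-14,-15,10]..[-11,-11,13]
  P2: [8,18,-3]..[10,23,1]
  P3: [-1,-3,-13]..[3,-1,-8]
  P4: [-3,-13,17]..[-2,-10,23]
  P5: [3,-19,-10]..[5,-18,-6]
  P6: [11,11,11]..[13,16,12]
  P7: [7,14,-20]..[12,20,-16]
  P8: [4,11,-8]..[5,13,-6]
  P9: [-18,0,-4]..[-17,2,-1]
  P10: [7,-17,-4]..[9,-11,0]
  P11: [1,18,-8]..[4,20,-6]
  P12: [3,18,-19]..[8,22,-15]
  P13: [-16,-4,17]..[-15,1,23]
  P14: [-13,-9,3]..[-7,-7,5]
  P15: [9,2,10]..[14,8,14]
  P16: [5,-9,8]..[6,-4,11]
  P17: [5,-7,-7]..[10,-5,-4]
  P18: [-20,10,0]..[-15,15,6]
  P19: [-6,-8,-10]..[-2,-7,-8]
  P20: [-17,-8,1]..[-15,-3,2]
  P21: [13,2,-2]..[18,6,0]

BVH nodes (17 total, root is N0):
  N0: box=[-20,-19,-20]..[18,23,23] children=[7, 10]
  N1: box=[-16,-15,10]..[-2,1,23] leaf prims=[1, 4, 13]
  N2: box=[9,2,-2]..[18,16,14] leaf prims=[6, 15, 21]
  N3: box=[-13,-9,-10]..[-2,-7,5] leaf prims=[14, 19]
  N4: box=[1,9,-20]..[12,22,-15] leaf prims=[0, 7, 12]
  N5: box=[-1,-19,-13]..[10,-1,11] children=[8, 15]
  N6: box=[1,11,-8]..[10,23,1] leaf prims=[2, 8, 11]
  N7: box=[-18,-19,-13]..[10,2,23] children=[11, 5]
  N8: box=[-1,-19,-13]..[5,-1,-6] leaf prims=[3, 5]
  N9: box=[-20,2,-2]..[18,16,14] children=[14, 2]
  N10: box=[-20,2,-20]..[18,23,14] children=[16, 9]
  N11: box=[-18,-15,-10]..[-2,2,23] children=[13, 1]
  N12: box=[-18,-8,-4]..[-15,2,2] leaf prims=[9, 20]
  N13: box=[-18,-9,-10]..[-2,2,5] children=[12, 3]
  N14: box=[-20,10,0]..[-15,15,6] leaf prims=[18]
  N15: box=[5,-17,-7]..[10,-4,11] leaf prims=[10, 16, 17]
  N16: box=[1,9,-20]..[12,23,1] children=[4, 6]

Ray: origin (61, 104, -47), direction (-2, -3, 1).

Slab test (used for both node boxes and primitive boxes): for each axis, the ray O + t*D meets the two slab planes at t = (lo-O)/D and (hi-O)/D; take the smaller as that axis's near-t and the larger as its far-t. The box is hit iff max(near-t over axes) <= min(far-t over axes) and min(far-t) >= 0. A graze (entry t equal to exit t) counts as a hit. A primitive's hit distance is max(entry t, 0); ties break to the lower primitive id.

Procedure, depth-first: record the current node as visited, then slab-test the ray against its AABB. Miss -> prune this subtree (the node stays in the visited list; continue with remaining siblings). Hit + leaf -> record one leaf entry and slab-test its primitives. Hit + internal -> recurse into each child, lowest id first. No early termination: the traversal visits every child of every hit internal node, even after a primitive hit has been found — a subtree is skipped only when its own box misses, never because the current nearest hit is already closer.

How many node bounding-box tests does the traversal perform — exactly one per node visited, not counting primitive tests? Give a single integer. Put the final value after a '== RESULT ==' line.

Trace the traversal:
N0 x:[43/2,81/2] y:[27,41] z:[27,70] -> hit [27,81/2], descend [7, 10]
  N7 x:[51/2,79/2] y:[34,41] z:[34,70] -> hit [34,79/2], descend [5, 11]
    N5 x:[51/2,31] y:[35,41] z:[34,58] -> miss, prune
    N11 x:[63/2,79/2] y:[34,119/3] z:[37,70] -> hit [37,79/2], descend [1, 13]
      N1 x:[63/2,77/2] y:[103/3,119/3] z:[57,70] -> miss, prune
      N13 x:[63/2,79/2] y:[34,113/3] z:[37,52] -> hit [37,113/3], descend [3, 12]
        N3 x:[63/2,37] y:[37,113/3] z:[37,52] -> hit [37,37] leaf, test {P14(miss), P19(miss)}
        N12 x:[38,79/2] y:[34,112/3] z:[43,49] -> miss, prune
  N10 x:[43/2,81/2] y:[27,34] z:[27,61] -> hit [27,34], descend [9, 16]
    N9 x:[43/2,81/2] y:[88/3,34] z:[45,61] -> miss, prune
    N16 x:[49/2,30] y:[27,95/3] z:[27,48] -> hit [27,30], descend [4, 6]
      N4 x:[49/2,30] y:[82/3,95/3] z:[27,32] -> hit [82/3,30] leaf, test {P0@t=30, P7(miss), P12@t=28}
      N6 x:[51/2,30] y:[27,31] z:[39,48] -> miss, prune

Summary -> nodes [0, 7, 5, 11, 1, 13, 3, 12, 10, 9, 16, 4, 6]; box-tests=13; leaf-entries=2; first=P12

== RESULT ==
13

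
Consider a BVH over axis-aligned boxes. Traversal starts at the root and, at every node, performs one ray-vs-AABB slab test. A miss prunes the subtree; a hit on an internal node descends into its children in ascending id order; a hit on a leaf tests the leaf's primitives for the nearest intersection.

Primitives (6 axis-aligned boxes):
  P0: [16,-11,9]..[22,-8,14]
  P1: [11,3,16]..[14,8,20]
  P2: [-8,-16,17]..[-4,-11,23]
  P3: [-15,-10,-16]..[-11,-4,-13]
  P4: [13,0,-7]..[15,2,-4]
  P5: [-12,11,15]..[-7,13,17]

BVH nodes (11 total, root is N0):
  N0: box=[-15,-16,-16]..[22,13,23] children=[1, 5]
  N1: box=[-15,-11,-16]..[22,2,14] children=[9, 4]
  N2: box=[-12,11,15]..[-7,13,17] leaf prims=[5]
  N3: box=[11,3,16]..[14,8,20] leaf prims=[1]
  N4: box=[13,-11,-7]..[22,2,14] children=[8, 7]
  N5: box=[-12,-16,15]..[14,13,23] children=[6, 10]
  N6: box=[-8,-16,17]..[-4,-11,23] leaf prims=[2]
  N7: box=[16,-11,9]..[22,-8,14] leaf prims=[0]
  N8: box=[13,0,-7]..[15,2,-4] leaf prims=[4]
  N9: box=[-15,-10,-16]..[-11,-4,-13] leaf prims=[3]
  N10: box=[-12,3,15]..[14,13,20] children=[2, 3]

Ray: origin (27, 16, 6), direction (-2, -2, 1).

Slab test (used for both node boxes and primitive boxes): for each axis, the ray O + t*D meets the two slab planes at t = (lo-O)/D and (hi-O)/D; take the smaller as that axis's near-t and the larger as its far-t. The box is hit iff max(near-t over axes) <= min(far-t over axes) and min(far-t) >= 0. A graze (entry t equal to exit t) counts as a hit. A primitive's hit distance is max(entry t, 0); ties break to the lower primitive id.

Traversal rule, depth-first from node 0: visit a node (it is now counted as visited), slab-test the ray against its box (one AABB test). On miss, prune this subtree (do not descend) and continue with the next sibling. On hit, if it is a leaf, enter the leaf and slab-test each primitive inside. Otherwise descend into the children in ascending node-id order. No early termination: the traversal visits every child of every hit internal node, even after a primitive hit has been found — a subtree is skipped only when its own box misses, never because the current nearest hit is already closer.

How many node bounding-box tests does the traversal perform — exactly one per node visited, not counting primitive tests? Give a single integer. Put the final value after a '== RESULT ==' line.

Trace the traversal:
N0 x:[5/2,21] y:[3/2,16] z:[-22,17] -> hit [5/2,16], descend [1, 5]
  N1 x:[5/2,21] y:[7,27/2] z:[-22,8] -> hit [7,8], descend [4, 9]
    N4 x:[5/2,7] y:[7,27/2] z:[-13,8] -> hit [7,7], descend [7, 8]
      N7 x:[5/2,11/2] y:[12,27/2] z:[3,8] -> miss, prune
      N8 x:[6,7] y:[7,8] z:[-13,-10] -> miss, prune
    N9 x:[19,21] y:[10,13] z:[-22,-19] -> miss, prune
  N5 x:[13/2,39/2] y:[3/2,16] z:[9,17] -> hit [9,16], descend [6, 10]
    N6 x:[31/2,35/2] y:[27/2,16] z:[11,17] -> hit [31/2,16] leaf, test {P2@t=31/2}
    N10 x:[13/2,39/2] y:[3/2,13/2] z:[9,14] -> miss, prune

9 AABB tests over nodes [0, 1, 4, 7, 8, 9, 5, 6, 10]; 1 leaf entered; closest P2.

== RESULT ==
9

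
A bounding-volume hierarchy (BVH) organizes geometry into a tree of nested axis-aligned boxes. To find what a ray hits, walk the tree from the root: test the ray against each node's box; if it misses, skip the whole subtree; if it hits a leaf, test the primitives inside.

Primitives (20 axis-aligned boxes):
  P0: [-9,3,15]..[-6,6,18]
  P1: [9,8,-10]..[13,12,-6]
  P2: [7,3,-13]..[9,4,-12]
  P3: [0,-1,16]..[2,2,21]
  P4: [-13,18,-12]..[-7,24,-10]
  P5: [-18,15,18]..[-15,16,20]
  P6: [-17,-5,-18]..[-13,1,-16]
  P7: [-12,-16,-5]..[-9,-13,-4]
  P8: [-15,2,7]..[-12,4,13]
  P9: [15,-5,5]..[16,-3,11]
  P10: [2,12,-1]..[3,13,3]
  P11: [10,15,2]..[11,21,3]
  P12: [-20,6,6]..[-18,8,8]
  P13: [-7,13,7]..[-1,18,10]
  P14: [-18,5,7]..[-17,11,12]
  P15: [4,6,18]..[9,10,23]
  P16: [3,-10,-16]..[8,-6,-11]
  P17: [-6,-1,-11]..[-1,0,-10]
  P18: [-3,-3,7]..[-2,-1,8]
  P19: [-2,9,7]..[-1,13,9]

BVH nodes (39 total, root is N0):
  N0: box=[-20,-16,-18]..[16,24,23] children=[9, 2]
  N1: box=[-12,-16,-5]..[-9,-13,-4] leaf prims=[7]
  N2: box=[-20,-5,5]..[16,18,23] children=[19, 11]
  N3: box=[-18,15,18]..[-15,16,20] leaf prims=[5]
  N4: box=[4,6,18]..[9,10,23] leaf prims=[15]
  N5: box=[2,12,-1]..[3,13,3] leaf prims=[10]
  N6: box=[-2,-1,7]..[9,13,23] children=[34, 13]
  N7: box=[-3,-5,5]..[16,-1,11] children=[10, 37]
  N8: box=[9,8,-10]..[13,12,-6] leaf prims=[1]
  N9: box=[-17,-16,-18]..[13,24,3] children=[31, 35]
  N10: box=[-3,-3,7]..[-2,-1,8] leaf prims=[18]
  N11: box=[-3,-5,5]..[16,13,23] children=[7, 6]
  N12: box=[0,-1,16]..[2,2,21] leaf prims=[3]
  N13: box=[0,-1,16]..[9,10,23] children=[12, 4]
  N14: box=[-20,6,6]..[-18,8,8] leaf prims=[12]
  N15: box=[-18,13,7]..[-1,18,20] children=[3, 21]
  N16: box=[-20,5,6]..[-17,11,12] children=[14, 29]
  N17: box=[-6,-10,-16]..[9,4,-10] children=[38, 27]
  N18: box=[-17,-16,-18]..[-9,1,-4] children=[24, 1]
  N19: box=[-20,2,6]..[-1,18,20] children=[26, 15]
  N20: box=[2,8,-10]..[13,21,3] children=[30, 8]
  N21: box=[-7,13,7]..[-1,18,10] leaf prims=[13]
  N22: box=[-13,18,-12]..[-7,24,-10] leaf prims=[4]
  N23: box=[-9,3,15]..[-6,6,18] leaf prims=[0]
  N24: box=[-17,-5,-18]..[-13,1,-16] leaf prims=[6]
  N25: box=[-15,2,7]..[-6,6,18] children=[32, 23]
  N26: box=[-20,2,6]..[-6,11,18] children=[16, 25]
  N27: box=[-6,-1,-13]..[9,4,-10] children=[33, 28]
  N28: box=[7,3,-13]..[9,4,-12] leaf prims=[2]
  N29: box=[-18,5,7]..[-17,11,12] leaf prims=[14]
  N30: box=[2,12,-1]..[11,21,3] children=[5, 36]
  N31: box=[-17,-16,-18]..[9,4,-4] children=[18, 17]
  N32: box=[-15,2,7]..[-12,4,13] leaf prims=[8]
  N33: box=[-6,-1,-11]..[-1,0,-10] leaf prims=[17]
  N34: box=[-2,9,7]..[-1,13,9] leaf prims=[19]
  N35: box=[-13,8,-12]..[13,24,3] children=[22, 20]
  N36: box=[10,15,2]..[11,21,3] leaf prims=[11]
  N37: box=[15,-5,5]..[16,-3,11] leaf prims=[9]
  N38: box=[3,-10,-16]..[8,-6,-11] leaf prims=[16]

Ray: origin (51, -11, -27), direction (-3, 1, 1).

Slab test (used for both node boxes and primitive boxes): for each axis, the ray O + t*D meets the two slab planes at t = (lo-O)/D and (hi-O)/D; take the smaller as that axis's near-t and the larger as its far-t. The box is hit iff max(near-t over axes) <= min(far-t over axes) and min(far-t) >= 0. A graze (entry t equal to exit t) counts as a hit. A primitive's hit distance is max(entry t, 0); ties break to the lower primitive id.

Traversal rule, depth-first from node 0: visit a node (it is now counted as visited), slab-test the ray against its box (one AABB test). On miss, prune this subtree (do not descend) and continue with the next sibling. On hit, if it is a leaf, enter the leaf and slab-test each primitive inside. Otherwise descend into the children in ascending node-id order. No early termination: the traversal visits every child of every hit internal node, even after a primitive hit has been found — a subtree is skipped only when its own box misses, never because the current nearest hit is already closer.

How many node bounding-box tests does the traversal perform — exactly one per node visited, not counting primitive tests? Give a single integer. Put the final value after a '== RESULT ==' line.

Walk:
N0 x:[35/3,71/3] y:[-5,35] z:[9,50] -> hit [35/3,71/3], descend [2, 9]
  N2 x:[35/3,71/3] y:[6,29] z:[32,50] -> miss, prune
  N9 x:[38/3,68/3] y:[-5,35] z:[9,30] -> hit [38/3,68/3], descend [31, 35]
    N31 x:[14,68/3] y:[-5,15] z:[9,23] -> hit [14,15], descend [17, 18]
      N17 x:[14,19] y:[1,15] z:[11,17] -> hit [14,15], descend [27, 38]
        N27 x:[14,19] y:[10,15] z:[14,17] -> hit [14,15], descend [28, 33]
          N28 x:[14,44/3] y:[14,15] z:[14,15] -> hit [14,44/3] leaf, test {P2@t=14}
          N33 x:[52/3,19] y:[10,11] z:[16,17] -> miss, prune
        N38 x:[43/3,16] y:[1,5] z:[11,16] -> miss, prune
      N18 x:[20,68/3] y:[-5,12] z:[9,23] -> miss, prune
    N35 x:[38/3,64/3] y:[19,35] z:[15,30] -> hit [19,64/3], descend [20, 22]
      N20 x:[38/3,49/3] y:[19,32] z:[17,30] -> miss, prune
      N22 x:[58/3,64/3] y:[29,35] z:[15,17] -> miss, prune

Visited [0, 2, 9, 31, 17, 27, 28, 33, 38, 18, 35, 20, 22]. Tests: 13 box, 1 leaf. Nearest: P2.

== RESULT ==
13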